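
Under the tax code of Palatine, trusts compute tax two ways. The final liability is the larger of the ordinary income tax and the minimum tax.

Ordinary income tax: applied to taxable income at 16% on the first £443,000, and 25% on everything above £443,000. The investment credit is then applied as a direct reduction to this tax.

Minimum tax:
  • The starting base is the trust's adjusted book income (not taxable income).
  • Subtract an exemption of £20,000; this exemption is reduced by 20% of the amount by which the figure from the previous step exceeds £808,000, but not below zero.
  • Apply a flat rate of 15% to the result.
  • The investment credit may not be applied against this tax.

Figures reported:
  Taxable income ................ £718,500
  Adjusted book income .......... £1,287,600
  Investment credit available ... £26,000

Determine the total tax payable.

£193,140

Ordinary income tax:
  £443,000 × 16% = £70,880
  £275,500 × 25% = £68,875
  → £139,755
  Less investment credit £26,000 → £113,755

Minimum tax:
  Base (adjusted book income): £1,287,600
  Exemption: 20% × (£1,287,600 − £808,000) = £95,920 ≥ £20,000, so the exemption is fully phased out
  Base: £1,287,600 − £0 = £1,287,600
  £1,287,600 × 15% = £193,140

£193,140 > £113,755, so the minimum tax is the binding amount.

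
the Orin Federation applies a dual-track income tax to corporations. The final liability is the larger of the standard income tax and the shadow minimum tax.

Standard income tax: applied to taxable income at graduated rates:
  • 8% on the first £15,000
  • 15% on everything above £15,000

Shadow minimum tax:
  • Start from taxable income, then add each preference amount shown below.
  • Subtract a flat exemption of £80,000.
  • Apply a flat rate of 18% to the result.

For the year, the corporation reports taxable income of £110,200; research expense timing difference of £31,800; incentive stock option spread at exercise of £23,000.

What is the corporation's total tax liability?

Standard income tax:
  £15,000 × 8% = £1,200
  £95,200 × 15% = £14,280
  → £15,480

Shadow minimum tax:
  Adjusted income: £110,200 + £31,800 + £23,000 = £165,000
  Less exemption £80,000 → base £85,000
  £85,000 × 18% = £15,300

£15,480 > £15,300, so the standard income tax governs.

£15,480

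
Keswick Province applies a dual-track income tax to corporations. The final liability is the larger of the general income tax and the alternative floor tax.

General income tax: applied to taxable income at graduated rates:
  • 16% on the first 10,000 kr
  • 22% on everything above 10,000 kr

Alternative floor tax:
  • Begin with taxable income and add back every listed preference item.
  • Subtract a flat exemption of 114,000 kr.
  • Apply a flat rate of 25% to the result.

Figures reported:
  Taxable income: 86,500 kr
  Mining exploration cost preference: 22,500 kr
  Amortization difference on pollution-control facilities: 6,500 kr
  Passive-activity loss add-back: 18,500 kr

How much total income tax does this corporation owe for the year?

Alternative floor tax:
  Adjusted income: 86,500 kr + 22,500 kr + 6,500 kr + 18,500 kr = 134,000 kr
  Less exemption 114,000 kr → base 20,000 kr
  20,000 kr × 25% = 5,000 kr

General income tax:
  10,000 kr × 16% = 1,600 kr
  76,500 kr × 22% = 16,830 kr
  → 18,430 kr

18,430 kr > 5,000 kr, so the general income tax governs.

18,430 kr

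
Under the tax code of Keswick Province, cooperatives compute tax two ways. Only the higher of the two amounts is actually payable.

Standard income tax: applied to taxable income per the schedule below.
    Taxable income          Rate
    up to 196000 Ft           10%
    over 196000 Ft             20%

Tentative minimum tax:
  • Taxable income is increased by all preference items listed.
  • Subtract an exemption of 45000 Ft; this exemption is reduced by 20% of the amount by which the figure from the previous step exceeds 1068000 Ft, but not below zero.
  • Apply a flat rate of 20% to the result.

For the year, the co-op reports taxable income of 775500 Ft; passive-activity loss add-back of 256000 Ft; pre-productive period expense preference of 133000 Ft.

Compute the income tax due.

227760 Ft

Tentative minimum tax:
  Adjusted income: 775500 Ft + 256000 Ft + 133000 Ft = 1164500 Ft
  Exemption: 45000 Ft − 20% × (1164500 Ft − 1068000 Ft) = 45000 Ft − 19300 Ft = 25700 Ft
  Base: 1164500 Ft − 25700 Ft = 1138800 Ft
  1138800 Ft × 20% = 227760 Ft

Standard income tax:
  196000 Ft × 10% = 19600 Ft
  579500 Ft × 20% = 115900 Ft
  → 135500 Ft

227760 Ft > 135500 Ft, so the tentative minimum tax is the binding amount.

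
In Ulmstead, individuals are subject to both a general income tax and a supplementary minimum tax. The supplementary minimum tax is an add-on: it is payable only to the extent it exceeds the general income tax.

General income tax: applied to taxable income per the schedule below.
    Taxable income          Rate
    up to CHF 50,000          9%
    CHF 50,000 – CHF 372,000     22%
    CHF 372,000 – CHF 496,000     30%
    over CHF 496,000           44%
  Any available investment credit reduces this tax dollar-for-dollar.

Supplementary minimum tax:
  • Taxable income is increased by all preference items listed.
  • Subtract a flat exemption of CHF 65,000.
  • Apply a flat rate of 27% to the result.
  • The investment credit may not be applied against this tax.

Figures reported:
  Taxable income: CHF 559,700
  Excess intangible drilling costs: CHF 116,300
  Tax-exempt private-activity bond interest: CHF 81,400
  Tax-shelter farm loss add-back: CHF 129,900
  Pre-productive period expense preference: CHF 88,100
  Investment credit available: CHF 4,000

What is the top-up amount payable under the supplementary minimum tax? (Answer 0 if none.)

General income tax:
  CHF 50,000 × 9% = CHF 4,500
  CHF 322,000 × 22% = CHF 70,840
  CHF 124,000 × 30% = CHF 37,200
  CHF 63,700 × 44% = CHF 28,028
  → CHF 140,568
  Less investment credit CHF 4,000 → CHF 136,568

Supplementary minimum tax:
  Adjusted income: CHF 559,700 + CHF 116,300 + CHF 81,400 + CHF 129,900 + CHF 88,100 = CHF 975,400
  Less exemption CHF 65,000 → base CHF 910,400
  CHF 910,400 × 27% = CHF 245,808

Excess of supplementary minimum tax over general income tax: CHF 245,808 − CHF 136,568 = CHF 109,240.

CHF 109,240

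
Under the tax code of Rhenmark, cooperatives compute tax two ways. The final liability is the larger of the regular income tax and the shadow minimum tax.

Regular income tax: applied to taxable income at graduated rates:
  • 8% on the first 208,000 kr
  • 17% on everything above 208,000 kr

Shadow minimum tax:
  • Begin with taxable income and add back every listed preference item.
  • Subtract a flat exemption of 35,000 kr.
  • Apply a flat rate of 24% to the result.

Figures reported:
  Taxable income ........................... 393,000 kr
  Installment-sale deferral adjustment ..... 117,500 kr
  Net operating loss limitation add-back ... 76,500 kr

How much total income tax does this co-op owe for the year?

132,480 kr

Shadow minimum tax:
  Adjusted income: 393,000 kr + 117,500 kr + 76,500 kr = 587,000 kr
  Less exemption 35,000 kr → base 552,000 kr
  552,000 kr × 24% = 132,480 kr

Regular income tax:
  208,000 kr × 8% = 16,640 kr
  185,000 kr × 17% = 31,450 kr
  → 48,090 kr

132,480 kr > 48,090 kr, so the shadow minimum tax is the binding amount.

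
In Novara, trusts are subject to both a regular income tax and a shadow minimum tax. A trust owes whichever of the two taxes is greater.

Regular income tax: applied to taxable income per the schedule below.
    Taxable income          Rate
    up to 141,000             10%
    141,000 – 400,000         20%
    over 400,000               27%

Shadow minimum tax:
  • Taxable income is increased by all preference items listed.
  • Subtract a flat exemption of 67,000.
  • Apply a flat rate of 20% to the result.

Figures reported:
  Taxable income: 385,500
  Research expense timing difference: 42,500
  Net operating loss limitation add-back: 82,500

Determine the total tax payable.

Shadow minimum tax:
  Adjusted income: 385,500 + 42,500 + 82,500 = 510,500
  Less exemption 67,000 → base 443,500
  443,500 × 20% = 88,700

Regular income tax:
  141,000 × 10% = 14,100
  244,500 × 20% = 48,900
  → 63,000

88,700 > 63,000, so the shadow minimum tax is the binding amount.

88,700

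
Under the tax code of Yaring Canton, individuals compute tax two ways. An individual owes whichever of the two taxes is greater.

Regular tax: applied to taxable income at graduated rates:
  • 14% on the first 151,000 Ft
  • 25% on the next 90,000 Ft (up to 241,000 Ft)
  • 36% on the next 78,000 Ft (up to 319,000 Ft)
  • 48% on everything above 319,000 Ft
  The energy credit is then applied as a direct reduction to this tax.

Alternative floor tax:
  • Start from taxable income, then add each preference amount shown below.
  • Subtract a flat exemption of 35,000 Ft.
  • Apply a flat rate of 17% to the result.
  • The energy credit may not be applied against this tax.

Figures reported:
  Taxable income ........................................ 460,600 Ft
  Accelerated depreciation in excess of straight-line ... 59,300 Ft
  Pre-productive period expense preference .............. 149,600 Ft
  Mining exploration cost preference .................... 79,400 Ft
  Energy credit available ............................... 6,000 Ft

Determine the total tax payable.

Alternative floor tax:
  Adjusted income: 460,600 Ft + 59,300 Ft + 149,600 Ft + 79,400 Ft = 748,900 Ft
  Less exemption 35,000 Ft → base 713,900 Ft
  713,900 Ft × 17% = 121,363 Ft

Regular tax:
  151,000 Ft × 14% = 21,140 Ft
  90,000 Ft × 25% = 22,500 Ft
  78,000 Ft × 36% = 28,080 Ft
  141,600 Ft × 48% = 67,968 Ft
  → 139,688 Ft
  Less energy credit 6,000 Ft → 133,688 Ft

133,688 Ft > 121,363 Ft, so the regular tax governs.

133,688 Ft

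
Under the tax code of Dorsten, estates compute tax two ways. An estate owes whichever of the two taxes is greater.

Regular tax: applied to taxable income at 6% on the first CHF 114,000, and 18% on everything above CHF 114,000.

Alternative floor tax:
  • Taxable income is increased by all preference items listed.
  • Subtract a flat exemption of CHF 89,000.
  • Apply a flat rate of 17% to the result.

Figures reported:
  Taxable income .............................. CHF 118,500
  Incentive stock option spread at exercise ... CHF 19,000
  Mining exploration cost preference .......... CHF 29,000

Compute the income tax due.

CHF 13,175

Alternative floor tax:
  Adjusted income: CHF 118,500 + CHF 19,000 + CHF 29,000 = CHF 166,500
  Less exemption CHF 89,000 → base CHF 77,500
  CHF 77,500 × 17% = CHF 13,175

Regular tax:
  CHF 114,000 × 6% = CHF 6,840
  CHF 4,500 × 18% = CHF 810
  → CHF 7,650

CHF 13,175 > CHF 7,650, so the alternative floor tax is the binding amount.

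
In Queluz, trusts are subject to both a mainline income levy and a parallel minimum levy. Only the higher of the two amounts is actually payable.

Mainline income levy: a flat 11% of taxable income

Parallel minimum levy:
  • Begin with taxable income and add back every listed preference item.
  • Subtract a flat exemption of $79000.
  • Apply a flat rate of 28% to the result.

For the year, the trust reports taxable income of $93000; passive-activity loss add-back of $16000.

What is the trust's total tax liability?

Mainline income levy:
  $93000 × 11% = $10230

Parallel minimum levy:
  Adjusted income: $93000 + $16000 = $109000
  Less exemption $79000 → base $30000
  $30000 × 28% = $8400

$10230 > $8400, so the mainline income levy governs.

$10230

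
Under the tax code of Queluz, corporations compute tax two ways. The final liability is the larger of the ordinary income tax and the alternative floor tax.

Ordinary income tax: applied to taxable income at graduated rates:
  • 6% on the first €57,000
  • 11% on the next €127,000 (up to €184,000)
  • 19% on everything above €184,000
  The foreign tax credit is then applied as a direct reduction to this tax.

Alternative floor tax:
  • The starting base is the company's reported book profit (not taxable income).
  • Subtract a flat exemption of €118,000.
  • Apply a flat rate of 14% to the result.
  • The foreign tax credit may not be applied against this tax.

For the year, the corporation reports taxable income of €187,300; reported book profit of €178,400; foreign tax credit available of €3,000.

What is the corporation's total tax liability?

Ordinary income tax:
  €57,000 × 6% = €3,420
  €127,000 × 11% = €13,970
  €3,300 × 19% = €627
  → €18,017
  Less foreign tax credit €3,000 → €15,017

Alternative floor tax:
  Base (reported book profit): €178,400
  Less exemption €118,000 → base €60,400
  €60,400 × 14% = €8,456

€15,017 > €8,456, so the ordinary income tax governs.

€15,017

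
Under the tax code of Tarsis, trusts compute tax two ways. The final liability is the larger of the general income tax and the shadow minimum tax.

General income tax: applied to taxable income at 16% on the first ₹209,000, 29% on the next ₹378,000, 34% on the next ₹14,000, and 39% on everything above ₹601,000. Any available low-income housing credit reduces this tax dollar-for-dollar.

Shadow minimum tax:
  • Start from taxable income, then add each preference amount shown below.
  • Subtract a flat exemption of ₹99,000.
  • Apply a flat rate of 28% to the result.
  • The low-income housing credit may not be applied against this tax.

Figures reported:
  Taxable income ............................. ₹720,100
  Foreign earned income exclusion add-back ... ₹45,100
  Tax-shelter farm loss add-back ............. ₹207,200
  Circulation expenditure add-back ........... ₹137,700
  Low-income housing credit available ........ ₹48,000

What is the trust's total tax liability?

₹283,108

Shadow minimum tax:
  Adjusted income: ₹720,100 + ₹45,100 + ₹207,200 + ₹137,700 = ₹1,110,100
  Less exemption ₹99,000 → base ₹1,011,100
  ₹1,011,100 × 28% = ₹283,108

General income tax:
  ₹209,000 × 16% = ₹33,440
  ₹378,000 × 29% = ₹109,620
  ₹14,000 × 34% = ₹4,760
  ₹119,100 × 39% = ₹46,449
  → ₹194,269
  Less low-income housing credit ₹48,000 → ₹146,269

₹283,108 > ₹146,269, so the shadow minimum tax is the binding amount.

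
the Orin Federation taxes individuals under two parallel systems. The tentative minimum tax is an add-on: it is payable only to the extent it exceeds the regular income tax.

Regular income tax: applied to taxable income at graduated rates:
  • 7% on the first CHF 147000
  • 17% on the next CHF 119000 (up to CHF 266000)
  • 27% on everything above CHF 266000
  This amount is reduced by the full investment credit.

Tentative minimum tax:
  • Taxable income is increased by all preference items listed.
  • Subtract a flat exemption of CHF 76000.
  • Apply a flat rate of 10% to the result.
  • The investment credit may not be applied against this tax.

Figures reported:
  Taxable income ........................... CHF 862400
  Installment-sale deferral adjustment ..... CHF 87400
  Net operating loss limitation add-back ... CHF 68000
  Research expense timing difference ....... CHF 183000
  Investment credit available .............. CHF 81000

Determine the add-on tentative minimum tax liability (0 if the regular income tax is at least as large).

CHF 1932

Regular income tax:
  CHF 147000 × 7% = CHF 10290
  CHF 119000 × 17% = CHF 20230
  CHF 596400 × 27% = CHF 161028
  → CHF 191548
  Less investment credit CHF 81000 → CHF 110548

Tentative minimum tax:
  Adjusted income: CHF 862400 + CHF 87400 + CHF 68000 + CHF 183000 = CHF 1200800
  Less exemption CHF 76000 → base CHF 1124800
  CHF 1124800 × 10% = CHF 112480

Excess of tentative minimum tax over regular income tax: CHF 112480 − CHF 110548 = CHF 1932.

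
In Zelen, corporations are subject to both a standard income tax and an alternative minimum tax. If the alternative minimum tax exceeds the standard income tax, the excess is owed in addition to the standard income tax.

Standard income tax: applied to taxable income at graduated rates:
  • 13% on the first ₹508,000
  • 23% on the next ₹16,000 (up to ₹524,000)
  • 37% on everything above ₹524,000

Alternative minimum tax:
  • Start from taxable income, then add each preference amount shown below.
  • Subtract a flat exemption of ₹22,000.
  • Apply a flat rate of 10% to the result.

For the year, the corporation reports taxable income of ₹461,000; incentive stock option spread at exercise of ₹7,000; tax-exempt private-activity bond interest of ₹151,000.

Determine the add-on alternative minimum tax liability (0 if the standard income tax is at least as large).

Standard income tax:
  ₹461,000 × 13% = ₹59,930

Alternative minimum tax:
  Adjusted income: ₹461,000 + ₹7,000 + ₹151,000 = ₹619,000
  Less exemption ₹22,000 → base ₹597,000
  ₹597,000 × 10% = ₹59,700

₹59,700 ≤ ₹59,930, so no add-on is due.

₹0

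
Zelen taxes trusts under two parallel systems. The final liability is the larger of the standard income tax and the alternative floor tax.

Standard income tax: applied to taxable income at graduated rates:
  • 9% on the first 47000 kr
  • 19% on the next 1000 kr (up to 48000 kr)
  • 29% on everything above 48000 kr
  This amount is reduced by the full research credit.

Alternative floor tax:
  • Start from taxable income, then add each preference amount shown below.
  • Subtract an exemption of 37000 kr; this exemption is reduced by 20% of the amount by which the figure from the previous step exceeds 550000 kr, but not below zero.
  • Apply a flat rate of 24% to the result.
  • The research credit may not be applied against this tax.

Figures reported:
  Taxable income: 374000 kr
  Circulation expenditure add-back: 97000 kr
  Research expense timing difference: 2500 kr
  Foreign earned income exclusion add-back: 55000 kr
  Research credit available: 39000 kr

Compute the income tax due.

Standard income tax:
  47000 kr × 9% = 4230 kr
  1000 kr × 19% = 190 kr
  326000 kr × 29% = 94540 kr
  → 98960 kr
  Less research credit 39000 kr → 59960 kr

Alternative floor tax:
  Adjusted income: 374000 kr + 97000 kr + 2500 kr + 55000 kr = 528500 kr
  Exemption: 528500 kr ≤ 550000 kr, so full 37000 kr applies
  Base: 528500 kr − 37000 kr = 491500 kr
  491500 kr × 24% = 117960 kr

117960 kr > 59960 kr, so the alternative floor tax is the binding amount.

117960 kr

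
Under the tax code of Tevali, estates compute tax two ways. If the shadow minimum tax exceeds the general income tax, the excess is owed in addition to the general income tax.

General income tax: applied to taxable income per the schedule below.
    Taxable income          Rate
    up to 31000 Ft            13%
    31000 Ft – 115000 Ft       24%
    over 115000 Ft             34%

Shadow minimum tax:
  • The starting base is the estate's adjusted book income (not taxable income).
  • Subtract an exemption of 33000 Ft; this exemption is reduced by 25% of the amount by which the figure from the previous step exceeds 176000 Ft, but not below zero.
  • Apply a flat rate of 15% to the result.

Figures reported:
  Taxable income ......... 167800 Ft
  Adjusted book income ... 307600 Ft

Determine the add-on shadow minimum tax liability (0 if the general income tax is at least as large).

3983 Ft

Shadow minimum tax:
  Base (adjusted book income): 307600 Ft
  Exemption: 33000 Ft − 25% × (307600 Ft − 176000 Ft) = 33000 Ft − 32900 Ft = 100 Ft
  Base: 307600 Ft − 100 Ft = 307500 Ft
  307500 Ft × 15% = 46125 Ft

General income tax:
  31000 Ft × 13% = 4030 Ft
  84000 Ft × 24% = 20160 Ft
  52800 Ft × 34% = 17952 Ft
  → 42142 Ft

Excess of shadow minimum tax over general income tax: 46125 Ft − 42142 Ft = 3983 Ft.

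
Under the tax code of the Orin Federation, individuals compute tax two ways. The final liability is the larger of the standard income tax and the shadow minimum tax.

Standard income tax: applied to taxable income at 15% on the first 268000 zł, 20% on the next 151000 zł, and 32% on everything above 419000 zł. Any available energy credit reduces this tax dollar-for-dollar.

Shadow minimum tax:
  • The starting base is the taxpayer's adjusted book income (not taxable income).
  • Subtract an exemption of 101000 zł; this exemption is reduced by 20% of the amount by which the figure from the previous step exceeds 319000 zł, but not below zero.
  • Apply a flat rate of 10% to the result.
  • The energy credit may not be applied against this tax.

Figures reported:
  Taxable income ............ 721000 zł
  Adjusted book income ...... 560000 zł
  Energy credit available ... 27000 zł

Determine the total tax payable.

140040 zł

Shadow minimum tax:
  Base (adjusted book income): 560000 zł
  Exemption: 101000 zł − 20% × (560000 zł − 319000 zł) = 101000 zł − 48200 zł = 52800 zł
  Base: 560000 zł − 52800 zł = 507200 zł
  507200 zł × 10% = 50720 zł

Standard income tax:
  268000 zł × 15% = 40200 zł
  151000 zł × 20% = 30200 zł
  302000 zł × 32% = 96640 zł
  → 167040 zł
  Less energy credit 27000 zł → 140040 zł

140040 zł > 50720 zł, so the standard income tax governs.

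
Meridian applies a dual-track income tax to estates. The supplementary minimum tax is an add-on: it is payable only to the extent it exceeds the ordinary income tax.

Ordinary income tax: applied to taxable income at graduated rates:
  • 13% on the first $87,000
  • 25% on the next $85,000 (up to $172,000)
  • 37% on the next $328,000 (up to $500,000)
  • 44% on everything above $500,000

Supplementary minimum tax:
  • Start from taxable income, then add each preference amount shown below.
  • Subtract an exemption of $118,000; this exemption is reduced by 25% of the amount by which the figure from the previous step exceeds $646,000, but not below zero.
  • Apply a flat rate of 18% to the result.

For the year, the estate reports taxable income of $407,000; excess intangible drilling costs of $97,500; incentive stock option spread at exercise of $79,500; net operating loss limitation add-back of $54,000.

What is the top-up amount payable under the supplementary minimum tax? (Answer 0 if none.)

$0

Supplementary minimum tax:
  Adjusted income: $407,000 + $97,500 + $79,500 + $54,000 = $638,000
  Exemption: $638,000 ≤ $646,000, so full $118,000 applies
  Base: $638,000 − $118,000 = $520,000
  $520,000 × 18% = $93,600

Ordinary income tax:
  $87,000 × 13% = $11,310
  $85,000 × 25% = $21,250
  $235,000 × 37% = $86,950
  → $119,510

$93,600 ≤ $119,510, so no add-on is due.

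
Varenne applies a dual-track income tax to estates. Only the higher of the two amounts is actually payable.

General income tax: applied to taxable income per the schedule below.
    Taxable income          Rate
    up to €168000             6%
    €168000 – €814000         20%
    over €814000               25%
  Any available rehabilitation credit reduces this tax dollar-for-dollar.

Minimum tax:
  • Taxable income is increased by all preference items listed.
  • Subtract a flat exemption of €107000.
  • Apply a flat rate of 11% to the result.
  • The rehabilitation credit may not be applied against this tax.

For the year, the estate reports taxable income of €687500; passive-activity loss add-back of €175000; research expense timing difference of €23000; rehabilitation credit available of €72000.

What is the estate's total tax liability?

€85635

Minimum tax:
  Adjusted income: €687500 + €175000 + €23000 = €885500
  Less exemption €107000 → base €778500
  €778500 × 11% = €85635

General income tax:
  €168000 × 6% = €10080
  €519500 × 20% = €103900
  → €113980
  Less rehabilitation credit €72000 → €41980

€85635 > €41980, so the minimum tax is the binding amount.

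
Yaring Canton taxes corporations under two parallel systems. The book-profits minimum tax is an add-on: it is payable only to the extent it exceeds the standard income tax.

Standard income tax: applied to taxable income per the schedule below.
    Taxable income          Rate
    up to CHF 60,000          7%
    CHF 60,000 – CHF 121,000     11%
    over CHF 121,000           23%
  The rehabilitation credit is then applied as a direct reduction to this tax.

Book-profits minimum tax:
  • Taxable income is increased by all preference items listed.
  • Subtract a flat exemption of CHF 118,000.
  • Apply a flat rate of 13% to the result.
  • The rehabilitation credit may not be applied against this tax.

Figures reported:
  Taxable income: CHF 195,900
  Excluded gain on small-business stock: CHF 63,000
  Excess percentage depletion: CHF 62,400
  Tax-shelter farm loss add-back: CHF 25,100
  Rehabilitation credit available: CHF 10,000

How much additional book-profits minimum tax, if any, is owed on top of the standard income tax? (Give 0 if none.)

CHF 11,555

Standard income tax:
  CHF 60,000 × 7% = CHF 4,200
  CHF 61,000 × 11% = CHF 6,710
  CHF 74,900 × 23% = CHF 17,227
  → CHF 28,137
  Less rehabilitation credit CHF 10,000 → CHF 18,137

Book-profits minimum tax:
  Adjusted income: CHF 195,900 + CHF 63,000 + CHF 62,400 + CHF 25,100 = CHF 346,400
  Less exemption CHF 118,000 → base CHF 228,400
  CHF 228,400 × 13% = CHF 29,692

Excess of book-profits minimum tax over standard income tax: CHF 29,692 − CHF 18,137 = CHF 11,555.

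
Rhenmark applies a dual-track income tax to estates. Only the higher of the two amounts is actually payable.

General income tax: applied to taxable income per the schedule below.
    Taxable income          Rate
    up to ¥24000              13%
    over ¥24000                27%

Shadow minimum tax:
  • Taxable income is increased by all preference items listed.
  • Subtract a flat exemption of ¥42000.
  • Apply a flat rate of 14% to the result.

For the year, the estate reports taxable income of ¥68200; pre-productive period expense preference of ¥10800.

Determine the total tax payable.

Shadow minimum tax:
  Adjusted income: ¥68200 + ¥10800 = ¥79000
  Less exemption ¥42000 → base ¥37000
  ¥37000 × 14% = ¥5180

General income tax:
  ¥24000 × 13% = ¥3120
  ¥44200 × 27% = ¥11934
  → ¥15054

¥15054 > ¥5180, so the general income tax governs.

¥15054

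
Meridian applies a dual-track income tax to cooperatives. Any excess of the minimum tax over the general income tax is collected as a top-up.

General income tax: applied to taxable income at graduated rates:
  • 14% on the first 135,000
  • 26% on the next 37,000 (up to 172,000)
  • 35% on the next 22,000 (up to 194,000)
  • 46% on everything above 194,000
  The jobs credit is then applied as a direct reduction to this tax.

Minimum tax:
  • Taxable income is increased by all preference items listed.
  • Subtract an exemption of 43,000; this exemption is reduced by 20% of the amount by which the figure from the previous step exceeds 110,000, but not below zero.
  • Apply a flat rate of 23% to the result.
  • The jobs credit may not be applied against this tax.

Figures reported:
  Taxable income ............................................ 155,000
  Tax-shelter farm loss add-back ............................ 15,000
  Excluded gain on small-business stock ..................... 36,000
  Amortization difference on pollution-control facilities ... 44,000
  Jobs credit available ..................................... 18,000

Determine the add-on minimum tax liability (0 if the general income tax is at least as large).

47,950

Minimum tax:
  Adjusted income: 155,000 + 15,000 + 36,000 + 44,000 = 250,000
  Exemption: 43,000 − 20% × (250,000 − 110,000) = 43,000 − 28,000 = 15,000
  Base: 250,000 − 15,000 = 235,000
  235,000 × 23% = 54,050

General income tax:
  135,000 × 14% = 18,900
  20,000 × 26% = 5,200
  → 24,100
  Less jobs credit 18,000 → 6,100

Excess of minimum tax over general income tax: 54,050 − 6,100 = 47,950.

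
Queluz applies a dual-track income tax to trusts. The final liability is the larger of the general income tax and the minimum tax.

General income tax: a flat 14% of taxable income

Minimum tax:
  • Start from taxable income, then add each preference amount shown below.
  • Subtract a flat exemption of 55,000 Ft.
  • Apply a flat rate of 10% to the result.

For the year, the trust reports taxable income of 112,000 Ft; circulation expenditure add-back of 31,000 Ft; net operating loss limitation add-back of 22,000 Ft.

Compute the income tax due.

15,680 Ft

General income tax:
  112,000 Ft × 14% = 15,680 Ft

Minimum tax:
  Adjusted income: 112,000 Ft + 31,000 Ft + 22,000 Ft = 165,000 Ft
  Less exemption 55,000 Ft → base 110,000 Ft
  110,000 Ft × 10% = 11,000 Ft

15,680 Ft > 11,000 Ft, so the general income tax governs.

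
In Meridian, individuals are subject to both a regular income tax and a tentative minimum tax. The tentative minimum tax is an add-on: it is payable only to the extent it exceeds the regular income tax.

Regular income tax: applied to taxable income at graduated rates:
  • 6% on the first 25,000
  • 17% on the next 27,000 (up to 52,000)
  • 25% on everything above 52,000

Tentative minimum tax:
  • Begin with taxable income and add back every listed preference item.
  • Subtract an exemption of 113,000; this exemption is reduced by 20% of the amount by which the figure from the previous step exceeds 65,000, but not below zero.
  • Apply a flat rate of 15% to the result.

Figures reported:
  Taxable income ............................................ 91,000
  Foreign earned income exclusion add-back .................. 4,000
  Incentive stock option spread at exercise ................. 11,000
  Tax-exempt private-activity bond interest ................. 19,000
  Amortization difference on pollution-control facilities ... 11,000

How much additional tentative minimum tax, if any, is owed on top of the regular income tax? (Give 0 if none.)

Regular income tax:
  25,000 × 6% = 1,500
  27,000 × 17% = 4,590
  39,000 × 25% = 9,750
  → 15,840

Tentative minimum tax:
  Adjusted income: 91,000 + 4,000 + 11,000 + 19,000 + 11,000 = 136,000
  Exemption: 113,000 − 20% × (136,000 − 65,000) = 113,000 − 14,200 = 98,800
  Base: 136,000 − 98,800 = 37,200
  37,200 × 15% = 5,580

5,580 ≤ 15,840, so no add-on is due.

0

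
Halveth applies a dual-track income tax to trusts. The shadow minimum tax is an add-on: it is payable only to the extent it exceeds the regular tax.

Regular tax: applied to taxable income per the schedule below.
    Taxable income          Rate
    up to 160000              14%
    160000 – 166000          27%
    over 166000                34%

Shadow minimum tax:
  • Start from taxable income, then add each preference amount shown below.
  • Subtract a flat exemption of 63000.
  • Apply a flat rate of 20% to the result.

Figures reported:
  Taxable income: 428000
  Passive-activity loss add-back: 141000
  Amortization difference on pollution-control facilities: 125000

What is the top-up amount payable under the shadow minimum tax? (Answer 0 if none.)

13100

Shadow minimum tax:
  Adjusted income: 428000 + 141000 + 125000 = 694000
  Less exemption 63000 → base 631000
  631000 × 20% = 126200

Regular tax:
  160000 × 14% = 22400
  6000 × 27% = 1620
  262000 × 34% = 89080
  → 113100

Excess of shadow minimum tax over regular tax: 126200 − 113100 = 13100.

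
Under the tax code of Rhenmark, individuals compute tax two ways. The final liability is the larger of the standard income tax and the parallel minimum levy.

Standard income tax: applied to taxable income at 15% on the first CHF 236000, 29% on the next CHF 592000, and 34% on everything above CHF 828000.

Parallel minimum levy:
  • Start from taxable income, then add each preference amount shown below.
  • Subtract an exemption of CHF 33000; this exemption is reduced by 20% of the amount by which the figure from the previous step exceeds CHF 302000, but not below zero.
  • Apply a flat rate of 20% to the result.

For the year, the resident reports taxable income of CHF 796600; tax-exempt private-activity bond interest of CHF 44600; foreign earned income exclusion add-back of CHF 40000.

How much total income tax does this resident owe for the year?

CHF 197974

Parallel minimum levy:
  Adjusted income: CHF 796600 + CHF 44600 + CHF 40000 = CHF 881200
  Exemption: 20% × (CHF 881200 − CHF 302000) = CHF 115840 ≥ CHF 33000, so the exemption is fully phased out
  Base: CHF 881200 − CHF 0 = CHF 881200
  CHF 881200 × 20% = CHF 176240

Standard income tax:
  CHF 236000 × 15% = CHF 35400
  CHF 560600 × 29% = CHF 162574
  → CHF 197974

CHF 197974 > CHF 176240, so the standard income tax governs.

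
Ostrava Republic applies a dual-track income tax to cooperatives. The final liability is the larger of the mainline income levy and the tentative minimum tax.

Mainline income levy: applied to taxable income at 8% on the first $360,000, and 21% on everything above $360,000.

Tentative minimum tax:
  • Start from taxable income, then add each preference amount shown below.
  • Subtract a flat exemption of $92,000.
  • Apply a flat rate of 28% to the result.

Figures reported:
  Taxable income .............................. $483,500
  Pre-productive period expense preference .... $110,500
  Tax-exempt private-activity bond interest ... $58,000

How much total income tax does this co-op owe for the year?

Mainline income levy:
  $360,000 × 8% = $28,800
  $123,500 × 21% = $25,935
  → $54,735

Tentative minimum tax:
  Adjusted income: $483,500 + $110,500 + $58,000 = $652,000
  Less exemption $92,000 → base $560,000
  $560,000 × 28% = $156,800

$156,800 > $54,735, so the tentative minimum tax is the binding amount.

$156,800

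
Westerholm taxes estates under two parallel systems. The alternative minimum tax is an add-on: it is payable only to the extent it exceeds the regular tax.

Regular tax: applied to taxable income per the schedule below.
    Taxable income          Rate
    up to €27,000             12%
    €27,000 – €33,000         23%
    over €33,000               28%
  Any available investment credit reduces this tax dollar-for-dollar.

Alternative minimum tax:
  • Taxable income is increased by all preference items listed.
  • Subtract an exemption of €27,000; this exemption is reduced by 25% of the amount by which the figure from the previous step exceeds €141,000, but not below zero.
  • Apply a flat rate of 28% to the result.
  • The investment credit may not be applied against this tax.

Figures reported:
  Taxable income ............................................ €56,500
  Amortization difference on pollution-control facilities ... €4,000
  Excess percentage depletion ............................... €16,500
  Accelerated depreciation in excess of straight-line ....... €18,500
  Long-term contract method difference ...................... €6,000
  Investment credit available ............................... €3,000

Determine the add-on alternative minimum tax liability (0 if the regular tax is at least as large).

Alternative minimum tax:
  Adjusted income: €56,500 + €4,000 + €16,500 + €18,500 + €6,000 = €101,500
  Exemption: €101,500 ≤ €141,000, so full €27,000 applies
  Base: €101,500 − €27,000 = €74,500
  €74,500 × 28% = €20,860

Regular tax:
  €27,000 × 12% = €3,240
  €6,000 × 23% = €1,380
  €23,500 × 28% = €6,580
  → €11,200
  Less investment credit €3,000 → €8,200

Excess of alternative minimum tax over regular tax: €20,860 − €8,200 = €12,660.

€12,660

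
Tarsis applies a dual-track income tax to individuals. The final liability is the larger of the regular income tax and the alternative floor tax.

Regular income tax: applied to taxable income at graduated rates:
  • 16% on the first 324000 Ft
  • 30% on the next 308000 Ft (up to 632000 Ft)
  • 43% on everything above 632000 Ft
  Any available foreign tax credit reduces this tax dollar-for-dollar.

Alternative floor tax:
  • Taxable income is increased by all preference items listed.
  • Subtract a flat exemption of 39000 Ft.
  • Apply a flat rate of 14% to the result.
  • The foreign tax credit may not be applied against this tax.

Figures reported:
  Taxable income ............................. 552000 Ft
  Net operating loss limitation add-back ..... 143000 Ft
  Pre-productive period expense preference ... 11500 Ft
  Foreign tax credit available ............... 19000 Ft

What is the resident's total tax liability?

101240 Ft

Alternative floor tax:
  Adjusted income: 552000 Ft + 143000 Ft + 11500 Ft = 706500 Ft
  Less exemption 39000 Ft → base 667500 Ft
  667500 Ft × 14% = 93450 Ft

Regular income tax:
  324000 Ft × 16% = 51840 Ft
  228000 Ft × 30% = 68400 Ft
  → 120240 Ft
  Less foreign tax credit 19000 Ft → 101240 Ft

101240 Ft > 93450 Ft, so the regular income tax governs.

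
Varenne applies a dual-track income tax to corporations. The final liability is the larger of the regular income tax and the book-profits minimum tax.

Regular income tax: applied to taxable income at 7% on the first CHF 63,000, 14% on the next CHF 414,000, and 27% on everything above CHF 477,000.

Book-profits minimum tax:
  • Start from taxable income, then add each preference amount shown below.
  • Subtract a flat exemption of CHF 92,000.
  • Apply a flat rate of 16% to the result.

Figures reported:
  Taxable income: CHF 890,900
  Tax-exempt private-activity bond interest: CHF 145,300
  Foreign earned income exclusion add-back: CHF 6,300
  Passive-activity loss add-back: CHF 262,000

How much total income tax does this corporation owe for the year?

Regular income tax:
  CHF 63,000 × 7% = CHF 4,410
  CHF 414,000 × 14% = CHF 57,960
  CHF 413,900 × 27% = CHF 111,753
  → CHF 174,123

Book-profits minimum tax:
  Adjusted income: CHF 890,900 + CHF 145,300 + CHF 6,300 + CHF 262,000 = CHF 1,304,500
  Less exemption CHF 92,000 → base CHF 1,212,500
  CHF 1,212,500 × 16% = CHF 194,000

CHF 194,000 > CHF 174,123, so the book-profits minimum tax is the binding amount.

CHF 194,000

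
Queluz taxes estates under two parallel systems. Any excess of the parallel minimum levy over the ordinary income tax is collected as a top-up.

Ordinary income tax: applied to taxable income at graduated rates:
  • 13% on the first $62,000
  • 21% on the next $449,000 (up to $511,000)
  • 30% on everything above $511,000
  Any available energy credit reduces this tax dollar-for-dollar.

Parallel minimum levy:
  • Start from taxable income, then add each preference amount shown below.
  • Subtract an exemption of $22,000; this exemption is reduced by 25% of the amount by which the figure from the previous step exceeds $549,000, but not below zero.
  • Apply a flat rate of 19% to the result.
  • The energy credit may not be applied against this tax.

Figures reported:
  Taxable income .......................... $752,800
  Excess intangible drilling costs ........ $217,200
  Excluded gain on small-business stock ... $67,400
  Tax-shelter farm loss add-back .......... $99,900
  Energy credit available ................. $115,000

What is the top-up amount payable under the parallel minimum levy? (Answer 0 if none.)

$156,197

Ordinary income tax:
  $62,000 × 13% = $8,060
  $449,000 × 21% = $94,290
  $241,800 × 30% = $72,540
  → $174,890
  Less energy credit $115,000 → $59,890

Parallel minimum levy:
  Adjusted income: $752,800 + $217,200 + $67,400 + $99,900 = $1,137,300
  Exemption: 25% × ($1,137,300 − $549,000) = $147,075 ≥ $22,000, so the exemption is fully phased out
  Base: $1,137,300 − $0 = $1,137,300
  $1,137,300 × 19% = $216,087

Excess of parallel minimum levy over ordinary income tax: $216,087 − $59,890 = $156,197.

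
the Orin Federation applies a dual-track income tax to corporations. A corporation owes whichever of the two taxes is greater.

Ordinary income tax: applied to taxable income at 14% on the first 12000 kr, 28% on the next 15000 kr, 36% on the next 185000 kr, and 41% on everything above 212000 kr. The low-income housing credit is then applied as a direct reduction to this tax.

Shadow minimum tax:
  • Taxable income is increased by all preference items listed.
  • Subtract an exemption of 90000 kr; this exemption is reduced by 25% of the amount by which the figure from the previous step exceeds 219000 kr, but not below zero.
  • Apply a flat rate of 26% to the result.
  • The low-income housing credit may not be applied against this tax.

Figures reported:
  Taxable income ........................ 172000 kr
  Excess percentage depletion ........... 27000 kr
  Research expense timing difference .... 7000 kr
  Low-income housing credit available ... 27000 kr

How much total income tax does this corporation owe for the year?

31080 kr

Shadow minimum tax:
  Adjusted income: 172000 kr + 27000 kr + 7000 kr = 206000 kr
  Exemption: 206000 kr ≤ 219000 kr, so full 90000 kr applies
  Base: 206000 kr − 90000 kr = 116000 kr
  116000 kr × 26% = 30160 kr

Ordinary income tax:
  12000 kr × 14% = 1680 kr
  15000 kr × 28% = 4200 kr
  145000 kr × 36% = 52200 kr
  → 58080 kr
  Less low-income housing credit 27000 kr → 31080 kr

31080 kr > 30160 kr, so the ordinary income tax governs.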